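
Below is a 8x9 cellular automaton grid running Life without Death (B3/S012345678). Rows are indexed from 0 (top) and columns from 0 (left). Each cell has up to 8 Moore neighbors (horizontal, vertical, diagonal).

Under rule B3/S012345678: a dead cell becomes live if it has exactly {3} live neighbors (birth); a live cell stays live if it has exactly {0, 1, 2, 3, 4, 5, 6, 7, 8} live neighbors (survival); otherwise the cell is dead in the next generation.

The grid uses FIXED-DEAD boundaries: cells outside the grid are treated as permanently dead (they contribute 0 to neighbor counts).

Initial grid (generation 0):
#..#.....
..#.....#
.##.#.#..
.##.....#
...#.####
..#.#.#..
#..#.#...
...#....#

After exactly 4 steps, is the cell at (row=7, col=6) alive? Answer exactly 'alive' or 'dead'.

Answer: dead

Derivation:
Simulating step by step:
Generation 0 (given above): 24 live cells
Generation 1: 30 live cells
#..#.....
..#.....#
.##.#.##.
.##.#...#
.#.######
..#.#.#..
#.##.#...
...##...#
Generation 2: 36 live cells
#..#.....
..#....##
.##.#####
###.#...#
.#.######
..#.#.#..
####.#...
..###...#
Generation 3: 41 live cells
#..#.....
..#.##.##
###.#####
###.#...#
##.######
#.#.#.#..
####.#...
..###...#
Generation 4: 43 live cells
#..##....
#.#.##.##
###.#####
###.#...#
##.######
#.#.#.#..
####.#...
..###...#

Cell (7,6) at generation 4: 0 -> dead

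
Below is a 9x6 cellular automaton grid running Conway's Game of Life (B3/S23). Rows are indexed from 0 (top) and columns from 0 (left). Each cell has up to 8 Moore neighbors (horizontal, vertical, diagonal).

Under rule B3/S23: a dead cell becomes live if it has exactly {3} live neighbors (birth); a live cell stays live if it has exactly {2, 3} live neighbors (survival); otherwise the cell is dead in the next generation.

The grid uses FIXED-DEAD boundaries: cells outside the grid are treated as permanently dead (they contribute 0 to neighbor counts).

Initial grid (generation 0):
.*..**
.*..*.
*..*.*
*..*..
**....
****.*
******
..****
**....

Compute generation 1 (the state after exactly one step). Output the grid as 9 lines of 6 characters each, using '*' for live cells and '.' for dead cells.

Answer: ....**
****..
****..
*.*.*.
...**.
.....*
*.....
.....*
.****.

Derivation:
Simulating step by step:
Generation 0 (given above): 29 live cells
Generation 1: 22 live cells
(generation 1 grid is the final answer)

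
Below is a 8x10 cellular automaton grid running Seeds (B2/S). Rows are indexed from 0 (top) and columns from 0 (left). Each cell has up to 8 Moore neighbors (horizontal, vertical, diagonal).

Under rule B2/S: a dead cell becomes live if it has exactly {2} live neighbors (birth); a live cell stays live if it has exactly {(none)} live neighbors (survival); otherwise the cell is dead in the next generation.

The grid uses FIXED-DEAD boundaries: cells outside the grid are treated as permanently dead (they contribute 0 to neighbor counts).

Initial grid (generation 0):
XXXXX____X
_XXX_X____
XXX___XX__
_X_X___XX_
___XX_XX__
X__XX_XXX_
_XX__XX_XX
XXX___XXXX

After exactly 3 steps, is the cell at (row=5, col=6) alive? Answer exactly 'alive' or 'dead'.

Answer: dead

Derivation:
Simulating step by step:
Generation 0 (given above): 42 live cells
Generation 1: 8 live cells
_____X____
_______XX_
_____X____
__________
XX_______X
__________
__________
___X______
Generation 2: 12 live cells
______XXX_
____XX____
______XXX_
XX________
__________
XX________
__________
__________
Generation 3: 10 live cells
____X_____
_________X
XX__X_____
______X_X_
__X_______
__________
XX________
__________

Cell (5,6) at generation 3: 0 -> dead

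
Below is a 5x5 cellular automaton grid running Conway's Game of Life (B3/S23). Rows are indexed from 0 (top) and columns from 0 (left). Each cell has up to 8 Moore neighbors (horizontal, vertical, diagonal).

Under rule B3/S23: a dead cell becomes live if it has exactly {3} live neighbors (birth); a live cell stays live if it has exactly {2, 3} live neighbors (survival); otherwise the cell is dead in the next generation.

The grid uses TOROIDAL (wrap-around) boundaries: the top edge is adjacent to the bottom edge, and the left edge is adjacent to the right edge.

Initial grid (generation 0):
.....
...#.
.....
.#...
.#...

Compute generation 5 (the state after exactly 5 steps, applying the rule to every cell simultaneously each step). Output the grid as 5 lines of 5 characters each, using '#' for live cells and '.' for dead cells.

Simulating step by step:
Generation 0 (given above): 3 live cells
Generation 1: 0 live cells
.....
.....
.....
.....
.....
Generation 2: 0 live cells
.....
.....
.....
.....
.....
Generation 3: 0 live cells
.....
.....
.....
.....
.....
Generation 4: 0 live cells
.....
.....
.....
.....
.....
Generation 5: 0 live cells
(generation 5 grid is the final answer)

Answer: .....
.....
.....
.....
.....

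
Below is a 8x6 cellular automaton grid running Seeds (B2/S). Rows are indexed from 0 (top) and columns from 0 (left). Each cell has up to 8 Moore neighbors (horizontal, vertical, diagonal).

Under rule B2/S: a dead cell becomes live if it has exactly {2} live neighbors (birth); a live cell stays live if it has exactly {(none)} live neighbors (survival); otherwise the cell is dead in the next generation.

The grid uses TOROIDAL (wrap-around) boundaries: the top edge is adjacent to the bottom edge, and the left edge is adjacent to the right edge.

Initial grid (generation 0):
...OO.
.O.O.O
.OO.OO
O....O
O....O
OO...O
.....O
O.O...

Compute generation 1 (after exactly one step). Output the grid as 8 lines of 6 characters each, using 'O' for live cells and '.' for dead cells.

Answer: ......
......
......
..OO..
......
......
..O.O.
.O....

Derivation:
Simulating step by step:
Generation 0 (given above): 19 live cells
Generation 1: 5 live cells
(generation 1 grid is the final answer)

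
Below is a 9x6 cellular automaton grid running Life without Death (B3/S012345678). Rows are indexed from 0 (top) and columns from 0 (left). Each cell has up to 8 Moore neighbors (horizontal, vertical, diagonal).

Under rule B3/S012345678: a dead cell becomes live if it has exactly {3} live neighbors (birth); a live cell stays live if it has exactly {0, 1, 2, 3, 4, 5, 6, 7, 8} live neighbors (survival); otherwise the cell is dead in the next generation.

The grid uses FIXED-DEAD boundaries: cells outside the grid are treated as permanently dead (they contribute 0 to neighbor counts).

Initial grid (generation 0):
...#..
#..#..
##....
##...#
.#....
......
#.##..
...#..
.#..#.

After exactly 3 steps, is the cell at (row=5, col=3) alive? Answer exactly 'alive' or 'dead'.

Simulating step by step:
Generation 0 (given above): 15 live cells
Generation 1: 24 live cells
...#..
####..
###...
###..#
##....
.##...
#.##..
.#.##.
.#..#.
Generation 2: 30 live cells
.#.#..
####..
###...
###..#
##....
.###..
#.###.
##.##.
.####.
Generation 3: 35 live cells
##.#..
####..
###...
###..#
##.#..
.####.
#.###.
##.###
#####.

Cell (5,3) at generation 3: 1 -> alive

Answer: alive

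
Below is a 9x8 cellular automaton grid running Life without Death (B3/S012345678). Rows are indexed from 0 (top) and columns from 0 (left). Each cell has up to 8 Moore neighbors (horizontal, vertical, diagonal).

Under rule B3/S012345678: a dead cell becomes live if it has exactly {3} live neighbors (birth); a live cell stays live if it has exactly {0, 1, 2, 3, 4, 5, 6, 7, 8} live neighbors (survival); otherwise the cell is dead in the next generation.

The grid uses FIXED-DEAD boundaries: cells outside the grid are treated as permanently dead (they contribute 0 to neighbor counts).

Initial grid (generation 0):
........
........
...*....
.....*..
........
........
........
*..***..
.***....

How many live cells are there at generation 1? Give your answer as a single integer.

Answer: 11

Derivation:
Simulating step by step:
Generation 0 (given above): 9 live cells
Generation 1: 11 live cells
........
........
...*....
.....*..
........
........
....*...
**.***..
.***....
Population at generation 1: 11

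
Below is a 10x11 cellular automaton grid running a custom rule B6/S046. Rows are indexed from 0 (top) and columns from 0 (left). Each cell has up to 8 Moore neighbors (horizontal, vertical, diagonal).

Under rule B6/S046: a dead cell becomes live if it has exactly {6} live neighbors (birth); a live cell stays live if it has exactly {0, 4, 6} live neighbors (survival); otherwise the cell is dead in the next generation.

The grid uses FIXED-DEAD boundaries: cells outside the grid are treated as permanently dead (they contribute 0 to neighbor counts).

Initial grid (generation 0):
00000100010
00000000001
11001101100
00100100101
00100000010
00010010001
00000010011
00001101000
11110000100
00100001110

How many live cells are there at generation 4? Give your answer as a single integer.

Simulating step by step:
Generation 0 (given above): 33 live cells
Generation 1: 2 live cells
00000100000
00000000000
00000000000
00000000000
00000000000
00000000000
00000000000
00000000000
00000000100
00000000000
Generation 2: 2 live cells
00000100000
00000000000
00000000000
00000000000
00000000000
00000000000
00000000000
00000000000
00000000100
00000000000
Generation 3: 2 live cells
00000100000
00000000000
00000000000
00000000000
00000000000
00000000000
00000000000
00000000000
00000000100
00000000000
Generation 4: 2 live cells
00000100000
00000000000
00000000000
00000000000
00000000000
00000000000
00000000000
00000000000
00000000100
00000000000
Population at generation 4: 2

Answer: 2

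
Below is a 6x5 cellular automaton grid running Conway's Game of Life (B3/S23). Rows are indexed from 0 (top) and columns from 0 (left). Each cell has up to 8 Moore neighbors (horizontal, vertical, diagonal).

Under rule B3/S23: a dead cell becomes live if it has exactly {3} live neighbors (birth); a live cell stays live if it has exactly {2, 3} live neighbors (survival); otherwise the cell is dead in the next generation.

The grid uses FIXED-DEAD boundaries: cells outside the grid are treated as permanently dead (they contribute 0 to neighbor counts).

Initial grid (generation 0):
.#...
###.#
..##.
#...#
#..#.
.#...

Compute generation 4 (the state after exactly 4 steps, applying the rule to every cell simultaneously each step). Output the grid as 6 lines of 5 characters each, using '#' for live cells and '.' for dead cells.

Answer: #.##.
#..#.
.....
...#.
#..#.
.##..

Derivation:
Simulating step by step:
Generation 0 (given above): 12 live cells
Generation 1: 12 live cells
###..
#....
#.#.#
.##.#
##...
.....
Generation 2: 11 live cells
##...
#.##.
#.#..
..#..
###..
.....
Generation 3: 13 live cells
###..
#.##.
..#..
#.##.
.##..
.#...
Generation 4: 10 live cells
(generation 4 grid is the final answer)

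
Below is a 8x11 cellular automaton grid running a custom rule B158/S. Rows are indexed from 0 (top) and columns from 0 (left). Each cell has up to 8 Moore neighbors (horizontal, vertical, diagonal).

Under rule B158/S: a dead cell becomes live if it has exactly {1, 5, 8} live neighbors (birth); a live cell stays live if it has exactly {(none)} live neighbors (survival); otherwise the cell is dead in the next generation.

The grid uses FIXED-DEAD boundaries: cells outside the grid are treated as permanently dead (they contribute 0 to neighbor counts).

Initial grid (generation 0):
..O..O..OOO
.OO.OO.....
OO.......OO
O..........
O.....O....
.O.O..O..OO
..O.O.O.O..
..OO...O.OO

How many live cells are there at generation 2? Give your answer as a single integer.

Simulating step by step:
Generation 0 (given above): 30 live cells
Generation 1: 17 live cells
O......O...
.......O.O.
......O.O..
..O..OOOO..
...OO...O..
...........
O..O.....O.
...........
Generation 2: 32 live cells
.O.......OO
OO...O....O
.OOOO.....O
.O.........
.O.........
OO...O.O..O
.OO.O...O.O
OOOOO...OOO
Population at generation 2: 32

Answer: 32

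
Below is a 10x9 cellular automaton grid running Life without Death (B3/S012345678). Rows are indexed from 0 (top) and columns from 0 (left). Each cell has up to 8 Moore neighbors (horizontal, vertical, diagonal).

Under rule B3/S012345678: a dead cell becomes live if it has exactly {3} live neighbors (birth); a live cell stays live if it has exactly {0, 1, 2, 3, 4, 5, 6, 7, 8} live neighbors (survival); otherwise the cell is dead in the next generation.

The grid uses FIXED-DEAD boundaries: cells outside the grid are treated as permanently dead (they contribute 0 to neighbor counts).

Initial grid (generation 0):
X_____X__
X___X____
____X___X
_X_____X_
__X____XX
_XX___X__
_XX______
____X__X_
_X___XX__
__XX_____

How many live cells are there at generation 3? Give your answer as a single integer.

Simulating step by step:
Generation 0 (given above): 23 live cells
Generation 1: 35 live cells
X_____X__
X___XX___
____X___X
_X_____X_
__X___XXX
_XXX__XX_
_XXX_____
_XX_XXXX_
_XXXXXX__
__XX_____
Generation 2: 45 live cells
X____XX__
X___XX___
____XX__X
_X____XX_
__XX__XXX
_XXX__XXX
XXXX_____
XXX_XXXX_
_XXXXXXX_
_XXX_X___
Generation 3: 54 live cells
X___XXX__
X___XX___
____XX_XX
_XXXX_XX_
__XX_XXXX
XXXXX_XXX
XXXX____X
XXX_XXXX_
_XXXXXXX_
_XXX_X___
Population at generation 3: 54

Answer: 54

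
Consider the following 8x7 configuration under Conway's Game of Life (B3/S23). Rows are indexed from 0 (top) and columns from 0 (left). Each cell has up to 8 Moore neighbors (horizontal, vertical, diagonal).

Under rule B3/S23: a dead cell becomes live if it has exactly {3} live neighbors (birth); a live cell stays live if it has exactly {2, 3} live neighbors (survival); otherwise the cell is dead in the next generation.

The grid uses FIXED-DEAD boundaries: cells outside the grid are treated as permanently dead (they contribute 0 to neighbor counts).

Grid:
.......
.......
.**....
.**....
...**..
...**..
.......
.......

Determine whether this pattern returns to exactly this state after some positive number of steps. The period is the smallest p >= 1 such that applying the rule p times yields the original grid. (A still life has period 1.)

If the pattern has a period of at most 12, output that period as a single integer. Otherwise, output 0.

Simulating and comparing each generation to the original:
Gen 0 (original, given above): 8 live cells
Gen 1: 6 live cells, differs from original
Gen 2: 8 live cells, MATCHES original -> period = 2

Answer: 2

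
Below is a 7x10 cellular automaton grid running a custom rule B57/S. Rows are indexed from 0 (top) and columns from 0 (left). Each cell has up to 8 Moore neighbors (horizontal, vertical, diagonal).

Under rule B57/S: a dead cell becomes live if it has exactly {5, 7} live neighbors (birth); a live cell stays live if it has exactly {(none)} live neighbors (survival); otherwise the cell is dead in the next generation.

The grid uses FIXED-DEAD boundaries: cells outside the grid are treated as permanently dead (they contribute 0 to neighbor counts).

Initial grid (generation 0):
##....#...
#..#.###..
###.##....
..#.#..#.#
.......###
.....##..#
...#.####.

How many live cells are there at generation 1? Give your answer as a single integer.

Simulating step by step:
Generation 0 (given above): 28 live cells
Generation 1: 3 live cells
..........
..........
...#..#...
........#.
..........
..........
..........
Population at generation 1: 3

Answer: 3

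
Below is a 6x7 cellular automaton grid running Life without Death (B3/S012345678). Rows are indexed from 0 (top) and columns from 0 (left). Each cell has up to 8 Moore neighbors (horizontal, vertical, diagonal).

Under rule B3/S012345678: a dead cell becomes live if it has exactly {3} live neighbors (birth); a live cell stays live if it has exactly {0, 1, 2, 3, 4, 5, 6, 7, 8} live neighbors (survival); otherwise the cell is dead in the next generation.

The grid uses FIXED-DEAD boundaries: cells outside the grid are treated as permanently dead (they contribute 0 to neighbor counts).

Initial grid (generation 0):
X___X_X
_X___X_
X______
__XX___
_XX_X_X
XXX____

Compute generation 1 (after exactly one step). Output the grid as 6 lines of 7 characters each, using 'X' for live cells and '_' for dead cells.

Simulating step by step:
Generation 0 (given above): 15 live cells
Generation 1: 21 live cells
(generation 1 grid is the final answer)

Answer: X___XXX
XX___X_
XXX____
__XX___
XXX_X_X
XXXX___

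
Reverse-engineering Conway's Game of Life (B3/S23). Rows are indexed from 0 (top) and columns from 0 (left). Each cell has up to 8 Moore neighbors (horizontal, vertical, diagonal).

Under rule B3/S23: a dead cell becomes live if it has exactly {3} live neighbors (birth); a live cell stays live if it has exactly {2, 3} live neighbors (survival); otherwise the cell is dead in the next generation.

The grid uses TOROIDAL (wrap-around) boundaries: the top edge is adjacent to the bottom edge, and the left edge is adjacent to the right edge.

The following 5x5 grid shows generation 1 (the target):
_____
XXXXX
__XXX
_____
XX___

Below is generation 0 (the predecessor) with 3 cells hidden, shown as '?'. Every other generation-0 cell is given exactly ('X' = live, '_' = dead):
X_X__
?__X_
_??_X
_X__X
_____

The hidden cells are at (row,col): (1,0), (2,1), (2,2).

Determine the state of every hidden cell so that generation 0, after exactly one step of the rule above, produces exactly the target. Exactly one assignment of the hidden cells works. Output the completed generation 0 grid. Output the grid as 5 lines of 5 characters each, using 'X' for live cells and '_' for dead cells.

Answer: X_X__
___X_
_X__X
_X__X
_____

Derivation:
Hidden generation-0 cells (in order): (1,0), (2,1), (2,2).
A hidden cell only influences target cells in its own 3x3 neighborhood. Try each of the 2^3 = 8 assignments, step the completed generation 0 forward once under B3/S23, and compare with the target:
  (1,0)=_ (2,1)=_ (2,2)=_ -> step gives (1,0)='_' but target has 'X' -> reject
  (1,0)=_ (2,1)=_ (2,2)=X -> step gives (1,0)='_' but target has 'X' -> reject
  (1,0)=_ (2,1)=X (2,2)=_ -> step reproduces the target at every cell -> ACCEPT
  (1,0)=_ (2,1)=X (2,2)=X -> step gives (1,1)='_' but target has 'X' -> reject
  (1,0)=X (2,1)=_ (2,2)=_ -> step gives (0,1)='X' but target has '_' -> reject
  (1,0)=X (2,1)=_ (2,2)=X -> step gives (0,1)='X' but target has '_' -> reject
  (1,0)=X (2,1)=X (2,2)=_ -> step gives (0,1)='X' but target has '_' -> reject
  (1,0)=X (2,1)=X (2,2)=X -> step gives (0,1)='X' but target has '_' -> reject
Unique solution: (1,0)=dead, (2,1)=live, (2,2)=dead.
Check: live-neighbor counts of every cell in the completed generation 0:
02122
33323
41332
41221
33222
Applying B3/S23 to generation 0 with these counts gives:
_____
XXXXX
__XXX
_____
XX___
which matches the target exactly.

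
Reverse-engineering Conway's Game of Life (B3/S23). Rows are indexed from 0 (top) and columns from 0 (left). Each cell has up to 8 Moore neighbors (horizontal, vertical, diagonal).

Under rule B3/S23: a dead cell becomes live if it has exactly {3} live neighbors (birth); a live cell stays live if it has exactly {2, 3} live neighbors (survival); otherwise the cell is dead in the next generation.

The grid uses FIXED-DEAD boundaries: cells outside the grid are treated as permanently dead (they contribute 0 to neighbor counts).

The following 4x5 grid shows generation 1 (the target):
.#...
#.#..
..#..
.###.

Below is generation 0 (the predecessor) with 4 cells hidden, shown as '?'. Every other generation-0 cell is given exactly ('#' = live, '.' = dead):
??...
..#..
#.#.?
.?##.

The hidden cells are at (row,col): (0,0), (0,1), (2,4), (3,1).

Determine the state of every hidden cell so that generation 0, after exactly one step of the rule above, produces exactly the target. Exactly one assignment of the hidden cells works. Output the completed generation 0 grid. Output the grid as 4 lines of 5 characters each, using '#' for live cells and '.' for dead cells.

Hidden generation-0 cells (in order): (0,0), (0,1), (2,4), (3,1).
A hidden cell only influences target cells in its own 3x3 neighborhood. Try each of the 2^4 = 16 assignments, step the completed generation 0 forward once under B3/S23, and compare with the target:
  (0,0)=. (0,1)=. (2,4)=. (3,1)=. -> step gives (0,1)='.' but target has '#' -> reject
  (0,0)=. (0,1)=. (2,4)=. (3,1)=# -> step gives (0,1)='.' but target has '#' -> reject
  (0,0)=. (0,1)=. (2,4)=# (3,1)=. -> step gives (0,1)='.' but target has '#' -> reject
  (0,0)=. (0,1)=. (2,4)=# (3,1)=# -> step gives (0,1)='.' but target has '#' -> reject
  (0,0)=. (0,1)=# (2,4)=. (3,1)=. -> step gives (0,1)='.' but target has '#' -> reject
  (0,0)=. (0,1)=# (2,4)=. (3,1)=# -> step gives (0,1)='.' but target has '#' -> reject
  (0,0)=. (0,1)=# (2,4)=# (3,1)=. -> step gives (0,1)='.' but target has '#' -> reject
  (0,0)=. (0,1)=# (2,4)=# (3,1)=# -> step gives (0,1)='.' but target has '#' -> reject
  (0,0)=# (0,1)=. (2,4)=. (3,1)=. -> step gives (0,1)='.' but target has '#' -> reject
  (0,0)=# (0,1)=. (2,4)=. (3,1)=# -> step gives (0,1)='.' but target has '#' -> reject
  (0,0)=# (0,1)=. (2,4)=# (3,1)=. -> step gives (0,1)='.' but target has '#' -> reject
  (0,0)=# (0,1)=. (2,4)=# (3,1)=# -> step gives (0,1)='.' but target has '#' -> reject
  (0,0)=# (0,1)=# (2,4)=. (3,1)=. -> step reproduces the target at every cell -> ACCEPT
  (0,0)=# (0,1)=# (2,4)=. (3,1)=# -> step gives (2,2)='.' but target has '#' -> reject
  (0,0)=# (0,1)=# (2,4)=# (3,1)=. -> step gives (1,3)='#' but target has '.' -> reject
  (0,0)=# (0,1)=# (2,4)=# (3,1)=# -> step gives (1,3)='#' but target has '.' -> reject
Unique solution: (0,0)=live, (0,1)=live, (2,4)=dead, (3,1)=dead.
Check: live-neighbor counts of every cell in the completed generation 0:
12210
35220
04341
13221
Applying B3/S23 to generation 0 with these counts gives:
.#...
#.#..
..#..
.###.
which matches the target exactly.

Answer: ##...
..#..
#.#..
..##.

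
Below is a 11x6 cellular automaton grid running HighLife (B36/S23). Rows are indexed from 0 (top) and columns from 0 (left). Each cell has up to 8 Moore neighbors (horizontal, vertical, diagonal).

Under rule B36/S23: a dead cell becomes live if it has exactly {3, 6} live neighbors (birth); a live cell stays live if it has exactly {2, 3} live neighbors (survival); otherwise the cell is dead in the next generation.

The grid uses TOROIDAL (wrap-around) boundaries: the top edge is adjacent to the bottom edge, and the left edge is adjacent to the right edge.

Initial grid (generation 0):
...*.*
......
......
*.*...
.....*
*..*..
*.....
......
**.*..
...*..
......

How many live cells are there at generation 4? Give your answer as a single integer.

Answer: 11

Derivation:
Simulating step by step:
Generation 0 (given above): 12 live cells
Generation 1: 10 live cells
......
......
......
......
**...*
*....*
......
**....
..*...
..*...
....*.
Generation 2: 10 live cells
......
......
......
*.....
.*...*
.*...*
.*...*
.*....
..*...
...*..
......
Generation 3: 14 live cells
......
......
......
*.....
.*...*
***.**
.**...
***...
..*...
......
......
Generation 4: 11 live cells
......
......
......
*.....
*.*.*.
...***
*.....
*..*..
..*...
......
......
Population at generation 4: 11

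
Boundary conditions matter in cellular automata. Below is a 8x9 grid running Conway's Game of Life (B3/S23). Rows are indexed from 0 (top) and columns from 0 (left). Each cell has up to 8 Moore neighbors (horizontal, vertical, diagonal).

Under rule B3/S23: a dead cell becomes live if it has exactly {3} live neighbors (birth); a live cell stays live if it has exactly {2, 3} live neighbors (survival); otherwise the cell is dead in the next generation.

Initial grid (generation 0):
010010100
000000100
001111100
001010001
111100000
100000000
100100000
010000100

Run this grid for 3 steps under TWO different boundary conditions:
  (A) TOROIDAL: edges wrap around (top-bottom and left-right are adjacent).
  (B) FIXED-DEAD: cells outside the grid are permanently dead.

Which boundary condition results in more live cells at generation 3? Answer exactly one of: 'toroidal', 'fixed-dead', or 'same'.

Under TOROIDAL boundary, generation 3:
011100100
000101000
010110100
100010010
011100000
001100000
000000000
110000101
Population = 22

Under FIXED-DEAD boundary, generation 3:
000000000
000011010
000110110
010010100
100100000
100100000
110000000
000000000
Population = 16

Comparison: toroidal=22, fixed-dead=16 -> toroidal

Answer: toroidal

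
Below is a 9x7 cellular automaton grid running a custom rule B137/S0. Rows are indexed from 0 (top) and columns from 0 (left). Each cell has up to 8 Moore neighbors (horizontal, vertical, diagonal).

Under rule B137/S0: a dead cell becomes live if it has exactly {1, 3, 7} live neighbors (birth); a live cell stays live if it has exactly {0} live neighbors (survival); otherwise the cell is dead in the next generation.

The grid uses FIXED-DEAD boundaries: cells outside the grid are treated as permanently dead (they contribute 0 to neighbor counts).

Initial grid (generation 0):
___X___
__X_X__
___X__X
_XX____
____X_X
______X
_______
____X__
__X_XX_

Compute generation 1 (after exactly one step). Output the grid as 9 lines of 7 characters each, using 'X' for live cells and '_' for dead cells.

Answer: _X___X_
_X____X
XX____X
X__X_X_
X___XX_
___XXX_
___XX_X
_XXX_XX
_XXX__X

Derivation:
Simulating step by step:
Generation 0 (given above): 14 live cells
Generation 1: 28 live cells
(generation 1 grid is the final answer)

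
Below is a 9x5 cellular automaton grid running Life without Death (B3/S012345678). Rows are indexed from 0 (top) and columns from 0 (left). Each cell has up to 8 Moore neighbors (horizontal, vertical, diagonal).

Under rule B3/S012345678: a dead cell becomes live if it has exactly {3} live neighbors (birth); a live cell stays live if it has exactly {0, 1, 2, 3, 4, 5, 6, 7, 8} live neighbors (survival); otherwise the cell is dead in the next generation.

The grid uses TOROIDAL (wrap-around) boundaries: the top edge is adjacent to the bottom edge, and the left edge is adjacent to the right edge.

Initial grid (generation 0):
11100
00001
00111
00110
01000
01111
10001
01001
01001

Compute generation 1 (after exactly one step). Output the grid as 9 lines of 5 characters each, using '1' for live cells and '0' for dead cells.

Simulating step by step:
Generation 0 (given above): 20 live cells
Generation 1: 28 live cells
(generation 1 grid is the final answer)

Answer: 11111
00001
00111
01111
11001
01111
10001
01011
01011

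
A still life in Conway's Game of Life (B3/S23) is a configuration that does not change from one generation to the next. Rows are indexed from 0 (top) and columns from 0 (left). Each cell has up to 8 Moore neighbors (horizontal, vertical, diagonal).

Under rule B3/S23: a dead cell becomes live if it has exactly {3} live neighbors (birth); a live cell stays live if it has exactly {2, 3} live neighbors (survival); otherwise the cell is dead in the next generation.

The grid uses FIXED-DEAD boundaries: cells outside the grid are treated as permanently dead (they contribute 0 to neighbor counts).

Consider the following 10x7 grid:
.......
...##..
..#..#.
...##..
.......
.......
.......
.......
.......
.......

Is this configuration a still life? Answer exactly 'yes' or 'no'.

Answer: yes

Derivation:
Compute generation 1 and compare to generation 0 (given above):
Generation 1:
.......
...##..
..#..#.
...##..
.......
.......
.......
.......
.......
.......
The grids are IDENTICAL -> still life.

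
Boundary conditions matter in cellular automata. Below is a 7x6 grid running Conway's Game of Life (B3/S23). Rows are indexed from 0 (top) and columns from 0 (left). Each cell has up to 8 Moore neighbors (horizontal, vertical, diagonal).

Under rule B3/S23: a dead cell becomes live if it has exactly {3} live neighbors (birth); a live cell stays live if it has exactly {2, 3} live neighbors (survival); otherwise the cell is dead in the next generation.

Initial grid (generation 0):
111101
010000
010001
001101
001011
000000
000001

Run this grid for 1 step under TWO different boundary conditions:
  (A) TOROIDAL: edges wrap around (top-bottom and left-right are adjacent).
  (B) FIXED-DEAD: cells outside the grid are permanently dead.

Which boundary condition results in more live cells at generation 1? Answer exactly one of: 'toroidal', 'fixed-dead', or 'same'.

Under TOROIDAL boundary, generation 1:
011011
000011
010010
011101
001011
000011
011011
Population = 21

Under FIXED-DEAD boundary, generation 1:
111000
000010
010010
011101
001011
000011
000000
Population = 15

Comparison: toroidal=21, fixed-dead=15 -> toroidal

Answer: toroidal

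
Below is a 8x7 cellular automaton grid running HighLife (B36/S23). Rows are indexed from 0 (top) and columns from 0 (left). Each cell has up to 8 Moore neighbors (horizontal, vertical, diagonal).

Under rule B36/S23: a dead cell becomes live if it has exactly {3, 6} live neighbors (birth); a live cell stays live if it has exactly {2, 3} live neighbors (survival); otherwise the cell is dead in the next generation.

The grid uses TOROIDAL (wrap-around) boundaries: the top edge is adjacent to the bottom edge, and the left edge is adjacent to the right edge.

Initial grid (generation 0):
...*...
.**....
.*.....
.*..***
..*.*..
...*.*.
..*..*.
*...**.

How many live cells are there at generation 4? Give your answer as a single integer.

Simulating step by step:
Generation 0 (given above): 17 live cells
Generation 1: 25 live cells
.****..
.**....
.*...*.
******.
..*...*
..**.*.
...*.*.
...****
Generation 2: 19 live cells
**.....
*...*..
..*..**
*..***.
*..*..*
..**.**
.......
......*
Generation 3: 24 live cells
**....*
*....*.
**.....
****..*
**..*..
*.*****
.....**
*......
Generation 4: 12 live cells
.*.....
.......
.......
...*..*
..**..*
..**...
.*.*...
.*...*.
Population at generation 4: 12

Answer: 12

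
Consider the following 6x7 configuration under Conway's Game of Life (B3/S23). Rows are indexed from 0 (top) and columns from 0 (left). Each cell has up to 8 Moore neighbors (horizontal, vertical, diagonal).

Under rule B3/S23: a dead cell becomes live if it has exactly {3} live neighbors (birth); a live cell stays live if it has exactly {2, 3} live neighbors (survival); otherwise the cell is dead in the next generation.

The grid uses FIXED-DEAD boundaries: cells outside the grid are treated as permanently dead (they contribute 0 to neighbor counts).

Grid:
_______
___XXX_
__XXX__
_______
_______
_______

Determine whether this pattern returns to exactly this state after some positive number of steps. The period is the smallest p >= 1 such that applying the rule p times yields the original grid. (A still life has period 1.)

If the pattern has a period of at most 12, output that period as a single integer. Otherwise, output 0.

Simulating and comparing each generation to the original:
Gen 0 (original, given above): 6 live cells
Gen 1: 6 live cells, differs from original
Gen 2: 6 live cells, MATCHES original -> period = 2

Answer: 2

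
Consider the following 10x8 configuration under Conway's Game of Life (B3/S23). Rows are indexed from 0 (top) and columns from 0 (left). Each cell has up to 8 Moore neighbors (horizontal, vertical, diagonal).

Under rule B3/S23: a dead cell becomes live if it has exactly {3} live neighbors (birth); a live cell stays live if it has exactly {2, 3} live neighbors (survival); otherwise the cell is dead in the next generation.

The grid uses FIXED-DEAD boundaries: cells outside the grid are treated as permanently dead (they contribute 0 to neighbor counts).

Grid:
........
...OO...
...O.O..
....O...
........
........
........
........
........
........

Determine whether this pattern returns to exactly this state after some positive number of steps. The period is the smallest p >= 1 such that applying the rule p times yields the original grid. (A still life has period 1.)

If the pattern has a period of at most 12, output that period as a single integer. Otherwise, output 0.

Answer: 1

Derivation:
Simulating and comparing each generation to the original:
Gen 0 (original, given above): 5 live cells
Gen 1: 5 live cells, MATCHES original -> period = 1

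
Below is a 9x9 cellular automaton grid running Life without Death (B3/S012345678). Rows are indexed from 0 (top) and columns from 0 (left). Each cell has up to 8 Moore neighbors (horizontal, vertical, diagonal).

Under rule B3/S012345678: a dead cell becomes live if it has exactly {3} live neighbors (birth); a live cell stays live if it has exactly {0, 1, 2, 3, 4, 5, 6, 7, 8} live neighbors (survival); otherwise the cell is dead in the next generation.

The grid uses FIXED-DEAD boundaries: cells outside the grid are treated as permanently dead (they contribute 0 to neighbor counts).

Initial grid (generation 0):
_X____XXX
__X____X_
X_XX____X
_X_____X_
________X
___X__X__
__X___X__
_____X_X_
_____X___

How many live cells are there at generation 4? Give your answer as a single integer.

Answer: 52

Derivation:
Simulating step by step:
Generation 0 (given above): 20 live cells
Generation 1: 30 live cells
_X____XXX
__XX__XX_
X_XX___XX
_XX____XX
_______XX
___X__XX_
__X__XXX_
_____X_X_
_____XX__
Generation 2: 38 live cells
_XX___XXX
__XX__XX_
X_XX___XX
_XXX__XXX
__X____XX
___X_XXX_
__X_XXXXX
____XX_X_
_____XX__
Generation 3: 47 live cells
_XXX__XXX
__XX__XX_
X_XXX__XX
_XXX__XXX
_XX_XX_XX
__XX_XXX_
__X_XXXXX
___XXX_XX
____XXX__
Generation 4: 52 live cells
_XXX__XXX
__XX_XXX_
X_XXXX_XX
XXXX__XXX
_XX_XX_XX
__XX_XXX_
__X_XXXXX
___XXX_XX
___XXXXX_
Population at generation 4: 52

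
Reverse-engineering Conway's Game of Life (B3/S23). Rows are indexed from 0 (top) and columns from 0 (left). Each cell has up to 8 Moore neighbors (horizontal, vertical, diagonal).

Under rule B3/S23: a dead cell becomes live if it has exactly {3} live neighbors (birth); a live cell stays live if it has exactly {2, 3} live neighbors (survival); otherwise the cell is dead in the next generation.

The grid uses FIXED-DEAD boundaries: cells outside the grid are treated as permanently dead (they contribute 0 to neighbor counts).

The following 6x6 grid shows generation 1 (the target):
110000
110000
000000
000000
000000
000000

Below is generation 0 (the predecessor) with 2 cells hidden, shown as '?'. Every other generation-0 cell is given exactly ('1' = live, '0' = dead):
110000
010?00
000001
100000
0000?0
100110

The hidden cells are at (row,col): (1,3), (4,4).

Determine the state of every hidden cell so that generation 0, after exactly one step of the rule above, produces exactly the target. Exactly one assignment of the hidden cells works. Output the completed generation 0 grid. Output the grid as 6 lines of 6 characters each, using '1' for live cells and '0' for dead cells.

Answer: 110000
010000
000001
100000
000000
100110

Derivation:
Hidden generation-0 cells (in order): (1,3), (4,4).
A hidden cell only influences target cells in its own 3x3 neighborhood. Try each of the 2^2 = 4 assignments, step the completed generation 0 forward once under B3/S23, and compare with the target:
  (1,3)=0 (4,4)=0 -> step reproduces the target at every cell -> ACCEPT
  (1,3)=0 (4,4)=1 -> step gives (4,3)='1' but target has '0' -> reject
  (1,3)=1 (4,4)=0 -> step gives (0,2)='1' but target has '0' -> reject
  (1,3)=1 (4,4)=1 -> step gives (0,2)='1' but target has '0' -> reject
Unique solution: (1,3)=dead, (4,4)=dead.
Check: live-neighbor counts of every cell in the completed generation 0:
222000
322011
221010
010011
221221
011111
Applying B3/S23 to generation 0 with these counts gives:
110000
110000
000000
000000
000000
000000
which matches the target exactly.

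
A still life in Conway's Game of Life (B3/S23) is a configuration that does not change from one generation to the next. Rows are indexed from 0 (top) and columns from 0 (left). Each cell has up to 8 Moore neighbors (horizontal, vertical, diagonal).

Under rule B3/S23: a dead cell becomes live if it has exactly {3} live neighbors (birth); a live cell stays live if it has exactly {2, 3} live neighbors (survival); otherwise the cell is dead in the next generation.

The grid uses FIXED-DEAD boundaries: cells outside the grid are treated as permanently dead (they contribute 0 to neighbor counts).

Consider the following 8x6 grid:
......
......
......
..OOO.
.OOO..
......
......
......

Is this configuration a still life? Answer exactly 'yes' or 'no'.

Compute generation 1 and compare to generation 0 (given above):
Generation 1:
......
......
...O..
.O..O.
.O..O.
..O...
......
......
Cell (2,3) differs: gen0=0 vs gen1=1 -> NOT a still life.

Answer: no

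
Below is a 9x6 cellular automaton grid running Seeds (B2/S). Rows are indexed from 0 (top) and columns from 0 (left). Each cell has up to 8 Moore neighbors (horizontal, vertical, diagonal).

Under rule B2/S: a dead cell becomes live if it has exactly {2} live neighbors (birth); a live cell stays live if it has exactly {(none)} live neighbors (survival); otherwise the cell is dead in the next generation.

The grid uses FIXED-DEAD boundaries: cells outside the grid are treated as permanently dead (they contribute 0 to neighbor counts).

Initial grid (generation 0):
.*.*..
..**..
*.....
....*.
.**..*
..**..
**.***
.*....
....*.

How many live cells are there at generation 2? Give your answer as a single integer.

Answer: 7

Derivation:
Simulating step by step:
Generation 0 (given above): 18 live cells
Generation 1: 10 live cells
....*.
*...*.
.**.*.
*.**.*
......
......
......
......
......
Generation 2: 7 live cells
...*.*
..*...
......
......
.****.
......
......
......
......
Population at generation 2: 7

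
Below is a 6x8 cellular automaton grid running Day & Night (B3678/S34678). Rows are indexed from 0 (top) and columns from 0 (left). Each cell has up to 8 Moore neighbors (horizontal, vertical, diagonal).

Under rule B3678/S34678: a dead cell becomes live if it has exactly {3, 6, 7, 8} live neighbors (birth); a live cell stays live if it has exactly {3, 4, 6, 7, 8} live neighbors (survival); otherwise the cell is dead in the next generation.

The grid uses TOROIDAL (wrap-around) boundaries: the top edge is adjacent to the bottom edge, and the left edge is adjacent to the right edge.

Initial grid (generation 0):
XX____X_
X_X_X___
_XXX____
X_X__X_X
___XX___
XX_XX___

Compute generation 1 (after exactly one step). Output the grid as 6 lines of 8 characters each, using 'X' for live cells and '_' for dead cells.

Answer: X___XX__
XXX____X
__XXX__X
__X_____
___XXX_X
XX_XXX_X

Derivation:
Simulating step by step:
Generation 0 (given above): 19 live cells
Generation 1: 22 live cells
(generation 1 grid is the final answer)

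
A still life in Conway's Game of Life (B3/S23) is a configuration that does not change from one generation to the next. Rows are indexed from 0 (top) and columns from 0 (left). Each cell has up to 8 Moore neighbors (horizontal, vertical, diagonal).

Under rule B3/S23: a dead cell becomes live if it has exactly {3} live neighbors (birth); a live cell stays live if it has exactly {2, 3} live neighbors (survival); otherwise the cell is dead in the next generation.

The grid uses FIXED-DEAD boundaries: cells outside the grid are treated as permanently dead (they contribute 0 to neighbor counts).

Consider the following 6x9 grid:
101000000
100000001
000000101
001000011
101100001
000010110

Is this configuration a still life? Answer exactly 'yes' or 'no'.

Compute generation 1 and compare to generation 0 (given above):
Generation 1:
010000000
010000010
000000001
011100001
011100101
000100010
Cell (0,0) differs: gen0=1 vs gen1=0 -> NOT a still life.

Answer: no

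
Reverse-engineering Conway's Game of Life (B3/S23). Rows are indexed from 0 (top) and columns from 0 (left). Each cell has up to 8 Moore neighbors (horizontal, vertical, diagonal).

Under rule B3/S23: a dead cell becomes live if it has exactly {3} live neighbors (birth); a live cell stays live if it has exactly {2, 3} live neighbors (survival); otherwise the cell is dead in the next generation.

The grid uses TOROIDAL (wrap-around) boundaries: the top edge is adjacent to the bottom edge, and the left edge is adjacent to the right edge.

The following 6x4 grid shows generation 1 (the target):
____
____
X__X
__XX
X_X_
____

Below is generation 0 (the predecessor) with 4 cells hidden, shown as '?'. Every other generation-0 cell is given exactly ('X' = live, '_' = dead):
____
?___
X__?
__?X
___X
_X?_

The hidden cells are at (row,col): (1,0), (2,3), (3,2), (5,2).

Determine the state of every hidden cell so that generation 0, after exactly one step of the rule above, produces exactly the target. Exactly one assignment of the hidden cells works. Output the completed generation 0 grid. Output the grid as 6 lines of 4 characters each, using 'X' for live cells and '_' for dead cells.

Answer: ____
____
X__X
___X
___X
_X__

Derivation:
Hidden generation-0 cells (in order): (1,0), (2,3), (3,2), (5,2).
A hidden cell only influences target cells in its own 3x3 neighborhood. Try each of the 2^4 = 16 assignments, step the completed generation 0 forward once under B3/S23, and compare with the target:
  (1,0)=_ (2,3)=_ (3,2)=_ (5,2)=_ -> step gives (2,0)='_' but target has 'X' -> reject
  (1,0)=_ (2,3)=_ (3,2)=_ (5,2)=X -> step gives (2,0)='_' but target has 'X' -> reject
  (1,0)=_ (2,3)=_ (3,2)=X (5,2)=_ -> step gives (2,0)='_' but target has 'X' -> reject
  (1,0)=_ (2,3)=_ (3,2)=X (5,2)=X -> step gives (2,0)='_' but target has 'X' -> reject
  (1,0)=_ (2,3)=X (3,2)=_ (5,2)=_ -> step reproduces the target at every cell -> ACCEPT
  (1,0)=_ (2,3)=X (3,2)=_ (5,2)=X -> step gives (4,2)='_' but target has 'X' -> reject
  (1,0)=_ (2,3)=X (3,2)=X (5,2)=_ -> step gives (2,2)='X' but target has '_' -> reject
  (1,0)=_ (2,3)=X (3,2)=X (5,2)=X -> step gives (2,2)='X' but target has '_' -> reject
  (1,0)=X (2,3)=_ (3,2)=_ (5,2)=_ -> step gives (3,0)='X' but target has '_' -> reject
  (1,0)=X (2,3)=_ (3,2)=_ (5,2)=X -> step gives (0,1)='X' but target has '_' -> reject
  (1,0)=X (2,3)=_ (3,2)=X (5,2)=_ -> step gives (2,1)='X' but target has '_' -> reject
  (1,0)=X (2,3)=_ (3,2)=X (5,2)=X -> step gives (0,1)='X' but target has '_' -> reject
  (1,0)=X (2,3)=X (3,2)=_ (5,2)=_ -> step gives (1,0)='X' but target has '_' -> reject
  (1,0)=X (2,3)=X (3,2)=_ (5,2)=X -> step gives (0,1)='X' but target has '_' -> reject
  (1,0)=X (2,3)=X (3,2)=X (5,2)=_ -> step gives (1,0)='X' but target has '_' -> reject
  (1,0)=X (2,3)=X (3,2)=X (5,2)=X -> step gives (0,1)='X' but target has '_' -> reject
Unique solution: (1,0)=dead, (2,3)=live, (3,2)=dead, (5,2)=dead.
Check: live-neighbor counts of every cell in the completed generation 0:
1110
2112
2122
4133
3131
2021
Applying B3/S23 to generation 0 with these counts gives:
____
____
X__X
__XX
X_X_
____
which matches the target exactly.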